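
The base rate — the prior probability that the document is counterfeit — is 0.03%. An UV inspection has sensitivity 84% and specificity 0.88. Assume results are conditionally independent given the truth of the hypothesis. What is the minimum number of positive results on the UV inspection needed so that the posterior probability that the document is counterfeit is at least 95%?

Prior odds: 0.0003 ÷ 0.9997 = 3/9997.
False-positive rate = 1 − 0.88 = 0.12; likelihood ratio of a positive = 0.84/0.12 = 7.
Target posterior odds = 0.95/0.05 = 19.
Require 7ⁿ ≥ 19 ÷ (3/9997) = 189943/3.
7⁵ = 16807 falls short of 189943/3 but 7⁶ = 117649 reaches it, so n = 6.

6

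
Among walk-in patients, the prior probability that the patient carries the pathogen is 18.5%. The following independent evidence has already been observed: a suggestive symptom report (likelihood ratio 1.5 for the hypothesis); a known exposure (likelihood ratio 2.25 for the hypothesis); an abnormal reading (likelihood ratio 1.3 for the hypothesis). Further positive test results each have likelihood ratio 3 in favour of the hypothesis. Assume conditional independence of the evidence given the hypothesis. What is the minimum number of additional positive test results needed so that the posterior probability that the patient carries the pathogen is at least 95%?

3

Prior odds = 0.185/0.815 = 37/163.
Combined Bayes factor of the evidence already in hand = 1.5 × 2.25 × 1.3 = 4.3875.
Odds after that evidence = (37/163) × 4.3875 = 12987/13040.
Target odds = 0.95/0.05 = 19.
Need 3ⁿ ≥ 19 ÷ (12987/13040) = 247760/12987.
3² = 9 falls short of 247760/12987 but 3³ = 27 reaches it, so n = 3.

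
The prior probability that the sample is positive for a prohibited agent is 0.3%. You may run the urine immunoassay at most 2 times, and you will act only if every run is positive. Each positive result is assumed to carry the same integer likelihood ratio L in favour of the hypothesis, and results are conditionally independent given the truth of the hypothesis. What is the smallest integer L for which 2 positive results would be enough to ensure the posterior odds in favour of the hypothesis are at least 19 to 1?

80

Prior odds = 0.003/0.997 = 3/997.
Target odds = 19.
Need L² ≥ 19 ÷ (3/997) = 18943/3.
79² = 6241 < 18943/3 ≤ 6400 = 80², so L = 80.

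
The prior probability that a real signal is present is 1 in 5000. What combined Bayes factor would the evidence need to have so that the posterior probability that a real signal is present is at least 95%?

94981

Prior odds = 0.0002/0.9998 = 1/4999.
Target odds = 0.95/0.05 = 19.
Required Bayes factor = 19 ÷ (1/4999) = 94981.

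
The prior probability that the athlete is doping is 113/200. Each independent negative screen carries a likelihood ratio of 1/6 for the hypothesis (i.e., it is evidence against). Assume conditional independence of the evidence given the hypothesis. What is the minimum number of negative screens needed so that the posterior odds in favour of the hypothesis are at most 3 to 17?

Prior odds: 0.565 ÷ 0.435 = 113/87.
Likelihood ratio per negative screen = 1/6.
Target odds = 3/17.
Require (1/6)ⁿ ≤ 3/17 ÷ (113/87) = 261/1921.
(1/6)¹ = 1/6 is still above 261/1921 but (1/6)² = 1/36 is at or below it, so n = 2.

2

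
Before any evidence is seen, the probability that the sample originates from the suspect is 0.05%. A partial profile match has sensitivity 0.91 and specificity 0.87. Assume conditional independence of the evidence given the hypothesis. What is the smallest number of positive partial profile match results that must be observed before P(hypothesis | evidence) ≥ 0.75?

5

Prior odds = 0.0005/0.9995 = 1/1999.
False-positive rate = 1 − 0.87 = 0.13; likelihood ratio of a positive = 0.91/0.13 = 7.
Target odds: 0.75 ÷ 0.25 = 3.
Require 7ⁿ ≥ 3 ÷ (1/1999) = 5997.
7⁴ = 2401 falls short of 5997 but 7⁵ = 16807 reaches it, so n = 5.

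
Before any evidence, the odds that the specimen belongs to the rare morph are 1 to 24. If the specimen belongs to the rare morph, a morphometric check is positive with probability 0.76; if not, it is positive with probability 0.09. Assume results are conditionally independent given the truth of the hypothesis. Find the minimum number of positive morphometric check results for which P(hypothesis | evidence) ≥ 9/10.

Prior odds = 1/24.
Likelihood ratio of a positive = 0.76/0.09 = 76/9.
Target odds: 0.9 ÷ 0.1 = 9.
Require (76/9)ⁿ ≥ 9 ÷ (1/24) = 216.
(76/9)² = 5776/81 falls short of 216 but (76/9)³ = 438976/729 reaches it, so n = 3.

3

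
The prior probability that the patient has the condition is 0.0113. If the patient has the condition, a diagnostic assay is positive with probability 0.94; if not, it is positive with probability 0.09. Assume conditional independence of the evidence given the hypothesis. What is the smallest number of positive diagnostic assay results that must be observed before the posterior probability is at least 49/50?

Prior odds: 0.0113 ÷ 0.9887 = 113/9887.
Likelihood ratio of a positive = 0.94/0.09 = 94/9.
Target odds: 0.98 ÷ 0.02 = 49.
Need (113/9887) × (94/9)ⁿ ≥ 49, i.e. (94/9)ⁿ ≥ 484463/113.
(94/9)³ = 830584/729 falls short of 484463/113 but (94/9)⁴ = 78074896/6561 reaches it, so n = 4.

4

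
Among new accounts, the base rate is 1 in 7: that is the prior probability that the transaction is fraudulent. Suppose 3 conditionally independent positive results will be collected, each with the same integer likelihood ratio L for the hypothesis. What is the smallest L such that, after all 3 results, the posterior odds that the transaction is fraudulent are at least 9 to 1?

Prior odds = (1/7)/(6/7) = 1/6.
Target odds = 9.
Need L³ ≥ 9 ÷ (1/6) = 54.
3³ = 27 < 54 ≤ 64 = 4³, so L = 4.

4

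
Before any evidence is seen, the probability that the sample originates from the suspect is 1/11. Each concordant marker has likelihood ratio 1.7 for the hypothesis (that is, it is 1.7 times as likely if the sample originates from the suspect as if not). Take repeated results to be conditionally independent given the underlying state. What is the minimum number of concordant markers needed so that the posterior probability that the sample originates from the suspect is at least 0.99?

13

Prior odds = (1/11)/(10/11) = 0.1.
Likelihood ratio per concordant marker = 1.7.
Target odds: 0.99 ÷ 0.01 = 99.
Need 0.1 × 1.7ⁿ ≥ 99, i.e. 1.7ⁿ ≥ 990.
1.7¹² ≈582.622 falls short of 990 but 1.7¹³ ≈990.458 reaches it, so n = 13.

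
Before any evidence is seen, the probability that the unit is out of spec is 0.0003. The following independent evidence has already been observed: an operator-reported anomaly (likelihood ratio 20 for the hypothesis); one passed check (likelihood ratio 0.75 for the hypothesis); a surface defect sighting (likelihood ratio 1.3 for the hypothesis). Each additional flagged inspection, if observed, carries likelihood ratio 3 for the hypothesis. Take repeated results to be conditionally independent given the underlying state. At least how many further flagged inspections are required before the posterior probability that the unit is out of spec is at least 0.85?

7

Prior odds = 0.0003/0.9997 = 3/9997.
Combined Bayes factor of the evidence already in hand = 20 × 0.75 × 1.3 = 19.5.
Odds after that evidence = (3/9997) × 19.5 = 9/1538.
Target odds = 0.85/0.15 = 17/3.
Need 3ⁿ ≥ 17/3 ÷ (9/1538) = 26146/27.
3⁶ = 729 falls short of 26146/27 but 3⁷ = 2187 reaches it, so n = 7.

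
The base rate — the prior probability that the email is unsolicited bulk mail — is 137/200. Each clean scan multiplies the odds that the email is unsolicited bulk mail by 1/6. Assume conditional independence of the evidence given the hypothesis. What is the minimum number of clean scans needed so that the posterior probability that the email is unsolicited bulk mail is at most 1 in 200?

Prior odds: 0.685 ÷ 0.315 = 137/63.
Likelihood ratio per clean scan = 1/6.
Target posterior odds = 0.005/0.995 = 1/199.
Require (1/6)ⁿ ≤ 1/199 ÷ (137/63) = 63/27263.
(1/6)³ = 1/216 is still above 63/27263 but (1/6)⁴ = 1/1296 is at or below it, so n = 4.

4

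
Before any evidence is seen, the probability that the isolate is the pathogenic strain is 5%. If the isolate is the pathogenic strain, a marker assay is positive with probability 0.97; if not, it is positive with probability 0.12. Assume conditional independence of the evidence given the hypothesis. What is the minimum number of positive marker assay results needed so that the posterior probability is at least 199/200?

Prior odds = 0.05/0.95 = 1/19.
Likelihood ratio of a positive = 0.97/0.12 = 97/12.
Target posterior odds = 0.995/0.005 = 199.
Need (1/19) × (97/12)ⁿ ≥ 199, i.e. (97/12)ⁿ ≥ 3781.
(97/12)³ = 912673/1728 falls short of 3781 but (97/12)⁴ = 88529281/20736 reaches it, so n = 4.

4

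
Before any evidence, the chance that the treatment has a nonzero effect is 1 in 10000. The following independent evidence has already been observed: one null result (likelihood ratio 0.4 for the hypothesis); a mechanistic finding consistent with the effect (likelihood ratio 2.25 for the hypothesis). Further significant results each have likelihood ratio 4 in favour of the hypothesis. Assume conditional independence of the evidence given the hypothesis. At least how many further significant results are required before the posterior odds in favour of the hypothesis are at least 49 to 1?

10

Prior odds = 0.0001/0.9999 = 1/9999.
Combined Bayes factor of the evidence already in hand = 0.4 × 2.25 = 0.9.
Odds after that evidence = (1/9999) × 0.9 = 1/11110.
Target odds = 49.
Need 4ⁿ ≥ 49 ÷ (1/11110) = 544390.
4⁹ = 262144 falls short of 544390 but 4¹⁰ = 1048576 reaches it, so n = 10.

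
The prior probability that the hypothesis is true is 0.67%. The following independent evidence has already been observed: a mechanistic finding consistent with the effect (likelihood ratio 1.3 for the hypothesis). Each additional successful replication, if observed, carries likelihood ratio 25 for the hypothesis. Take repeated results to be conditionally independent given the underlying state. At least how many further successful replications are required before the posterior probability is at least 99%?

3

Prior odds = 0.0067/0.9933 = 67/9933.
Bayes factor of the evidence already in hand = 1.3.
Odds after that evidence = (67/9933) × 1.3 = 871/99330.
Target odds = 0.99/0.01 = 99.
Need 25ⁿ ≥ 99 ÷ (871/99330) = 9833670/871.
25² = 625 falls short of 9833670/871 but 25³ = 15625 reaches it, so n = 3.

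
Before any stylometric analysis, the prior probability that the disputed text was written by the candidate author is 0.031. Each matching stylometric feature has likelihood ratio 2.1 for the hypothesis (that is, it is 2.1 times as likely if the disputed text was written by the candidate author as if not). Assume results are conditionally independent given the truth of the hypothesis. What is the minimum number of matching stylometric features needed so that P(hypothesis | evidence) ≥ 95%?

9

Prior odds: 0.031 ÷ 0.969 = 31/969.
Likelihood ratio per matching stylometric feature = 2.1.
Target posterior odds = 0.95/0.05 = 19.
Need (31/969) × 2.1ⁿ ≥ 19, i.e. 2.1ⁿ ≥ 18411/31.
2.1⁸ ≈378.229 falls short of 18411/31 but 2.1⁹ ≈794.28 reaches it, so n = 9.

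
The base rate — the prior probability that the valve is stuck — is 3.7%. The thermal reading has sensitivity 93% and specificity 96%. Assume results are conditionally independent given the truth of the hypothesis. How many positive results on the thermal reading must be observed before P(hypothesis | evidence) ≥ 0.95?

2

Prior odds: 0.037 ÷ 0.963 = 37/963.
False-positive rate = 1 − 0.96 = 0.04; likelihood ratio of a positive = 0.93/0.04 = 23.25.
Target posterior odds = 0.95/0.05 = 19.
Need (37/963) × 23.25ⁿ ≥ 19, i.e. 23.25ⁿ ≥ 18297/37.
23.25¹ = 23.25 falls short of 18297/37 but 23.25² = 540.5625 reaches it, so n = 2.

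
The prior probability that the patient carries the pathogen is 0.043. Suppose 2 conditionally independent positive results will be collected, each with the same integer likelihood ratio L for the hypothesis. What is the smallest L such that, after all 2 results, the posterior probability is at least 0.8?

10

Prior odds = 0.043/0.957 = 43/957.
Target odds = 0.8/0.2 = 4.
Need L² ≥ 4 ÷ (43/957) = 3828/43.
9² = 81 < 3828/43 ≤ 100 = 10², so L = 10.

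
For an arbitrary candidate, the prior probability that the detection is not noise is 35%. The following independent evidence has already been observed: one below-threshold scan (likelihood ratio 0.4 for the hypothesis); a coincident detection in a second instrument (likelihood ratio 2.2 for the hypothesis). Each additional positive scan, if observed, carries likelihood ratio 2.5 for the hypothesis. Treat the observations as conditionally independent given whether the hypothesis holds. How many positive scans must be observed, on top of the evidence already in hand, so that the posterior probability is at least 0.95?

5

Prior odds = 0.35/0.65 = 7/13.
Combined Bayes factor of the evidence already in hand = 0.4 × 2.2 = 0.88.
Odds after that evidence = (7/13) × 0.88 = 154/325.
Target odds = 0.95/0.05 = 19.
Need 2.5ⁿ ≥ 19 ÷ (154/325) = 6175/154.
2.5⁴ = 39.0625 falls short of 6175/154 but 2.5⁵ = 97.65625 reaches it, so n = 5.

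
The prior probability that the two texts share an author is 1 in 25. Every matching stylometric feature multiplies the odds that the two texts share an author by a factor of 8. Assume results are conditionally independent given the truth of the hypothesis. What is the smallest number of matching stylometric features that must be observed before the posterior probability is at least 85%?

3

Prior odds = 0.04/0.96 = 1/24.
Likelihood ratio per matching stylometric feature = 8.
Target odds: 0.85 ÷ 0.15 = 17/3.
Require 8ⁿ ≥ 17/3 ÷ (1/24) = 136.
8² = 64 falls short of 136 but 8³ = 512 reaches it, so n = 3.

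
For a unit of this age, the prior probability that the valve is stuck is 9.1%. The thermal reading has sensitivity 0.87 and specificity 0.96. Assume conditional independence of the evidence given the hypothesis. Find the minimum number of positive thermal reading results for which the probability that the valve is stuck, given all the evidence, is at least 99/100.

3

Prior odds = 0.091/0.909 = 91/909.
False-positive rate = 1 − 0.96 = 0.04; likelihood ratio of a positive = 0.87/0.04 = 21.75.
Target posterior odds = 0.99/0.01 = 99.
Require 21.75ⁿ ≥ 99 ÷ (91/909) = 89991/91.
21.75² = 473.0625 falls short of 89991/91 but 21.75³ = 658503/64 reaches it, so n = 3.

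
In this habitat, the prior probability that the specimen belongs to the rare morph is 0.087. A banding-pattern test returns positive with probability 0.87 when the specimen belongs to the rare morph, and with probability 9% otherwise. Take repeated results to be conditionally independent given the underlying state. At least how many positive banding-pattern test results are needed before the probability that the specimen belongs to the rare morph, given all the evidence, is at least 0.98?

3

Prior odds = 0.087/0.913 = 87/913.
Likelihood ratio of a positive result = 0.87/0.09 = 29/3.
Target odds: 0.98 ÷ 0.02 = 49.
Need (87/913) × (29/3)ⁿ ≥ 49, i.e. (29/3)ⁿ ≥ 44737/87.
(29/3)² = 841/9 falls short of 44737/87 but (29/3)³ = 24389/27 reaches it, so n = 3.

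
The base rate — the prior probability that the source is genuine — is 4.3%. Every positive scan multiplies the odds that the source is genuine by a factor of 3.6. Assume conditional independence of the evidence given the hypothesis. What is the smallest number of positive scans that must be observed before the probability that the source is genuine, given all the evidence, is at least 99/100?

7

Prior odds = 0.043/0.957 = 43/957.
Likelihood ratio per positive scan = 3.6.
Target odds: 0.99 ÷ 0.01 = 99.
Require 3.6ⁿ ≥ 99 ÷ (43/957) = 94743/43.
3.6⁶ = 34012224/15625 falls short of 94743/43 but 3.6⁷ = 612220032/78125 reaches it, so n = 7.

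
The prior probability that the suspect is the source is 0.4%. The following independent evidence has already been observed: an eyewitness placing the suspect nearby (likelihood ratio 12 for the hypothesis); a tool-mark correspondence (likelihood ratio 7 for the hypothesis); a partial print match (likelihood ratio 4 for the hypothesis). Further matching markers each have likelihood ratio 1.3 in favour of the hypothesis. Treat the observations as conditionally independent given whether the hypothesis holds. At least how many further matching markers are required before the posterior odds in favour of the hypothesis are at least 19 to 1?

11

Prior odds = 0.004/0.996 = 1/249.
Combined Bayes factor of the evidence already in hand = 12 × 7 × 4 = 336.
Odds after that evidence = (1/249) × 336 = 112/83.
Target odds = 19.
Need 1.3ⁿ ≥ 19 ÷ (112/83) = 1577/112.
1.3¹⁰ ≈13.7858 falls short of 1577/112 but 1.3¹¹ ≈17.9216 reaches it, so n = 11.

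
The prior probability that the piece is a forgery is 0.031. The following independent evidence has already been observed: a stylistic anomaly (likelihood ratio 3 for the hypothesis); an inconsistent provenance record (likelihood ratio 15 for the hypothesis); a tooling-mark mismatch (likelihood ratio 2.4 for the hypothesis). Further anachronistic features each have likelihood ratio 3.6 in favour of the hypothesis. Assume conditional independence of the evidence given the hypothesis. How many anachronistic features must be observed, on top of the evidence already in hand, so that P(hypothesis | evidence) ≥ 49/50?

3

Prior odds = 0.031/0.969 = 31/969.
Combined Bayes factor of the evidence already in hand = 3 × 15 × 2.4 = 108.
Odds after that evidence = (31/969) × 108 = 1116/323.
Target odds = 0.98/0.02 = 49.
Need 3.6ⁿ ≥ 49 ÷ (1116/323) = 15827/1116.
3.6² = 12.96 falls short of 15827/1116 but 3.6³ = 46.656 reaches it, so n = 3.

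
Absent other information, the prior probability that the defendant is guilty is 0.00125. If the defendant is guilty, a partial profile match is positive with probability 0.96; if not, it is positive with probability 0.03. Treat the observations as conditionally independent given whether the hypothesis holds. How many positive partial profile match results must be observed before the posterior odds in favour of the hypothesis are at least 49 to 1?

4

Prior odds: 0.00125 ÷ 0.99875 = 1/799.
Likelihood ratio of a positive = 0.96/0.03 = 32.
Target odds = 49.
Require 32ⁿ ≥ 49 ÷ (1/799) = 39151.
32³ = 32768 falls short of 39151 but 32⁴ = 1048576 reaches it, so n = 4.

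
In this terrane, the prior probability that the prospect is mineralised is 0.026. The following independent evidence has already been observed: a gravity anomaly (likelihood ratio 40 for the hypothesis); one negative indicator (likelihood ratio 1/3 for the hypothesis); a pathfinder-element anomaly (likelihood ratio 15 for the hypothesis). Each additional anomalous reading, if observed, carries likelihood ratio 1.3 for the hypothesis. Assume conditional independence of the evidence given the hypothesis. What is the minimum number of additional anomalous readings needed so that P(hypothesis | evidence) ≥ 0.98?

9

Prior odds = 0.026/0.974 = 13/487.
Combined Bayes factor of the evidence already in hand = 40 × (1/3) × 15 = 200.
Odds after that evidence = (13/487) × 200 = 2600/487.
Target odds = 0.98/0.02 = 49.
Need 1.3ⁿ ≥ 49 ÷ (2600/487) = 23863/2600.
1.3⁸ = 815730721/100000000 falls short of 23863/2600 but 1.3⁹ ≈10.6045 reaches it, so n = 9.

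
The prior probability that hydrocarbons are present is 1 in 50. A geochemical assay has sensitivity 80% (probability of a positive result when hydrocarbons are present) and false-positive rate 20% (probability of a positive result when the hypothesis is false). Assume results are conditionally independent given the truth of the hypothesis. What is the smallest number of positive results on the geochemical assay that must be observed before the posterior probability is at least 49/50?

Prior odds: 0.02 ÷ 0.98 = 1/49.
Likelihood ratio of a positive result = 0.8/0.2 = 4.
Target odds: 0.98 ÷ 0.02 = 49.
Require 4ⁿ ≥ 49 ÷ (1/49) = 2401.
4⁵ = 1024 falls short of 2401 but 4⁶ = 4096 reaches it, so n = 6.

6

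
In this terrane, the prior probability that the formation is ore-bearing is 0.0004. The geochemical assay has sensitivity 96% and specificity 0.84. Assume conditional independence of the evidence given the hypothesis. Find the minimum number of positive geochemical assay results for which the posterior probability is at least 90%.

6

Prior odds = 0.0004/0.9996 = 1/2499.
False-positive rate = 1 − 0.84 = 0.16; likelihood ratio of a positive = 0.96/0.16 = 6.
Target posterior odds = 0.9/0.1 = 9.
Need (1/2499) × 6ⁿ ≥ 9, i.e. 6ⁿ ≥ 22491.
6⁵ = 7776 falls short of 22491 but 6⁶ = 46656 reaches it, so n = 6.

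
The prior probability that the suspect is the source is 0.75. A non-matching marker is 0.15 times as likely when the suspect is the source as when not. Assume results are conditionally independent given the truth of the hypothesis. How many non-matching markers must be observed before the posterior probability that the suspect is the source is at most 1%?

Prior odds: 0.75 ÷ 0.25 = 3.
Likelihood ratio per non-matching marker = 0.15.
Target posterior odds = 0.01/0.99 = 1/99.
Need 3 × 0.15ⁿ ≤ 1/99, i.e. 0.15ⁿ ≤ 1/297.
0.15³ = 0.003375 is still above 1/297 but 0.15⁴ = 81/160000 is at or below it, so n = 4.

4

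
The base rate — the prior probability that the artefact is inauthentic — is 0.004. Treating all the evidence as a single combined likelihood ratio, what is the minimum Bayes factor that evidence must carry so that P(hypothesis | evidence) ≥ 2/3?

498

Prior odds = 0.004/0.996 = 1/249.
Target odds = (2/3)/(1/3) = 2.
Required Bayes factor = 2 ÷ (1/249) = 498.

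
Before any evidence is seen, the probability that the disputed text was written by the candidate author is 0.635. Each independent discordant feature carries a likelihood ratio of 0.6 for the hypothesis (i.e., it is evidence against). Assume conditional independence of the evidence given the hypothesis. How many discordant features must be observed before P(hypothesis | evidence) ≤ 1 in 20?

7

Prior odds: 0.635 ÷ 0.365 = 127/73.
Likelihood ratio per discordant feature = 0.6.
Target posterior odds = 0.05/0.95 = 1/19.
Require 0.6ⁿ ≤ 1/19 ÷ (127/73) = 73/2413.
0.6⁶ = 729/15625 is still above 73/2413 but 0.6⁷ = 2187/78125 is at or below it, so n = 7.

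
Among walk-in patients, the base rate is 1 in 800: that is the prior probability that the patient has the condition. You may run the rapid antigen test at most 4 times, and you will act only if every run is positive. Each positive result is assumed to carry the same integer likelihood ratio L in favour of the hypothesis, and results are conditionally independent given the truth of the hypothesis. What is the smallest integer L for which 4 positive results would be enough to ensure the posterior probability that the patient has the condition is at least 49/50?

Prior odds = 0.00125/0.99875 = 1/799.
Target odds = 0.98/0.02 = 49.
Need L⁴ ≥ 49 ÷ (1/799) = 39151.
14⁴ = 38416 < 39151 ≤ 50625 = 15⁴, so L = 15.

15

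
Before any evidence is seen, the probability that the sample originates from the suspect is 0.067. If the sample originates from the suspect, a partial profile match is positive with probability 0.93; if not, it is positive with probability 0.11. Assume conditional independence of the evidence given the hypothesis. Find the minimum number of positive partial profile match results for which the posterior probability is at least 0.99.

Prior odds = 0.067/0.933 = 67/933.
Likelihood ratio of a positive = 0.93/0.11 = 93/11.
Target posterior odds = 0.99/0.01 = 99.
Need (67/933) × (93/11)ⁿ ≥ 99, i.e. (93/11)ⁿ ≥ 92367/67.
(93/11)³ = 804357/1331 falls short of 92367/67 but (93/11)⁴ = 74805201/14641 reaches it, so n = 4.

4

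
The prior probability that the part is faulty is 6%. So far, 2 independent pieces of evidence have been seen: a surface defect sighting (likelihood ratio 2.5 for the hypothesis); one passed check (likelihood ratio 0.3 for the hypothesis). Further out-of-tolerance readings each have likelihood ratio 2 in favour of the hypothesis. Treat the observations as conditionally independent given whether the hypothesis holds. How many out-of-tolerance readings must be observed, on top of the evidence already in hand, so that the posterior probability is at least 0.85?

7

Prior odds = 0.06/0.94 = 3/47.
Combined Bayes factor of the evidence already in hand = 2.5 × 0.3 = 0.75.
Odds after that evidence = (3/47) × 0.75 = 9/188.
Target odds = 0.85/0.15 = 17/3.
Need 2ⁿ ≥ 17/3 ÷ (9/188) = 3196/27.
2⁶ = 64 falls short of 3196/27 but 2⁷ = 128 reaches it, so n = 7.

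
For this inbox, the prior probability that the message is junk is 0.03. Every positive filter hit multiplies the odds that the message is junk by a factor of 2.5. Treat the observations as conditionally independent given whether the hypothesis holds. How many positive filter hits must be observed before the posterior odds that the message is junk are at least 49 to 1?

9

Prior odds: 0.03 ÷ 0.97 = 3/97.
Likelihood ratio per positive filter hit = 2.5.
Target odds = 49.
Need (3/97) × 2.5ⁿ ≥ 49, i.e. 2.5ⁿ ≥ 4753/3.
2.5⁸ = 390625/256 falls short of 4753/3 but 2.5⁹ = 1953125/512 reaches it, so n = 9.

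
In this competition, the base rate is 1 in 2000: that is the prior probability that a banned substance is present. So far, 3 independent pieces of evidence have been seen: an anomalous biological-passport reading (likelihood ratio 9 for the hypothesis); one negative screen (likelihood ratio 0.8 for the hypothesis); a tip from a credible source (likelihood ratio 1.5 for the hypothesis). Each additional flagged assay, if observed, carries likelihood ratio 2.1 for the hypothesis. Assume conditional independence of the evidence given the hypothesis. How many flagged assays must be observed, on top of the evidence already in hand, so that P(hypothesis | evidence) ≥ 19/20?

Prior odds = 0.0005/0.9995 = 1/1999.
Combined Bayes factor of the evidence already in hand = 9 × 0.8 × 1.5 = 10.8.
Odds after that evidence = (1/1999) × 10.8 = 54/9995.
Target odds = 0.95/0.05 = 19.
Need 2.1ⁿ ≥ 19 ÷ (54/9995) = 189905/54.
2.1¹¹ ≈3502.78 falls short of 189905/54 but 2.1¹² ≈7355.83 reaches it, so n = 12.

12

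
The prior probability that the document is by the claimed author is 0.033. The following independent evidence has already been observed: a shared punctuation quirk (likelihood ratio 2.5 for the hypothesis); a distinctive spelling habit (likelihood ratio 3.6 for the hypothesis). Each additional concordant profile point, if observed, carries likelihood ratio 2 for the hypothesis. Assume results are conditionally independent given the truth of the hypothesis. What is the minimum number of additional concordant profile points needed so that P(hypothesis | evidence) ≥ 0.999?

12

Prior odds = 0.033/0.967 = 33/967.
Combined Bayes factor of the evidence already in hand = 2.5 × 3.6 = 9.
Odds after that evidence = (33/967) × 9 = 297/967.
Target odds = 0.999/0.001 = 999.
Need 2ⁿ ≥ 999 ÷ (297/967) = 35779/11.
2¹¹ = 2048 falls short of 35779/11 but 2¹² = 4096 reaches it, so n = 12.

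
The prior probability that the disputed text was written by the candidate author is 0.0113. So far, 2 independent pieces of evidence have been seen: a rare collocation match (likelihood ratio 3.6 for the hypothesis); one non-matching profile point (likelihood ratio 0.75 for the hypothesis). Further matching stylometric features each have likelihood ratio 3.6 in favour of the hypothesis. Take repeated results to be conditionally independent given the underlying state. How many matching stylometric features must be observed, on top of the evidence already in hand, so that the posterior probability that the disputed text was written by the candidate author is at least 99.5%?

Prior odds = 0.0113/0.9887 = 113/9887.
Combined Bayes factor of the evidence already in hand = 3.6 × 0.75 = 2.7.
Odds after that evidence = (113/9887) × 2.7 = 3051/98870.
Target odds = 0.995/0.005 = 199.
Need 3.6ⁿ ≥ 199 ÷ (3051/98870) = 19675130/3051.
3.6⁶ = 34012224/15625 falls short of 19675130/3051 but 3.6⁷ = 612220032/78125 reaches it, so n = 7.

7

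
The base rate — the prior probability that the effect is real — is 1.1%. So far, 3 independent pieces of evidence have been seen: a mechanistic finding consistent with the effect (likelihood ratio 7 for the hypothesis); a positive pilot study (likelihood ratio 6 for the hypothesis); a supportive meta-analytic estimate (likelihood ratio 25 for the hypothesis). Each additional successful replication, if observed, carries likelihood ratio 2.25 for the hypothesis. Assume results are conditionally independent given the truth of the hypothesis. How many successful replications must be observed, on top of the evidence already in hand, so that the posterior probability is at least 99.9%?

Prior odds = 0.011/0.989 = 11/989.
Combined Bayes factor of the evidence already in hand = 7 × 6 × 25 = 1050.
Odds after that evidence = (11/989) × 1050 = 11550/989.
Target odds = 0.999/0.001 = 999.
Need 2.25ⁿ ≥ 999 ÷ (11550/989) = 329337/3850.
2.25⁵ = 59049/1024 falls short of 329337/3850 but 2.25⁶ = 531441/4096 reaches it, so n = 6.

6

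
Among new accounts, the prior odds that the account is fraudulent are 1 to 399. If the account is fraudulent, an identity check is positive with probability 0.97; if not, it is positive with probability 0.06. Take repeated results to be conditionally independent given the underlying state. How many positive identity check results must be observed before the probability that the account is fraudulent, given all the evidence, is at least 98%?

4

Prior odds = 1/399.
Likelihood ratio of a positive = 0.97/0.06 = 97/6.
Target posterior odds = 0.98/0.02 = 49.
Need (1/399) × (97/6)ⁿ ≥ 49, i.e. (97/6)ⁿ ≥ 19551.
(97/6)³ = 912673/216 falls short of 19551 but (97/6)⁴ = 88529281/1296 reaches it, so n = 4.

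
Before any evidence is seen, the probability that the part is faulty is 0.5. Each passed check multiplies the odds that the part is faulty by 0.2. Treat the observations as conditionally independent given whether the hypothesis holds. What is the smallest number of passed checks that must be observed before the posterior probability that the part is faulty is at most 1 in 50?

Prior odds: 0.5 ÷ 0.5 = 1.
Likelihood ratio per passed check = 0.2.
Target odds: 0.02 ÷ 0.98 = 1/49.
Need 1 × 0.2ⁿ ≤ 1/49, i.e. 0.2ⁿ ≤ 1/49.
0.2² = 0.04 is still above 1/49 but 0.2³ = 0.008 is at or below it, so n = 3.

3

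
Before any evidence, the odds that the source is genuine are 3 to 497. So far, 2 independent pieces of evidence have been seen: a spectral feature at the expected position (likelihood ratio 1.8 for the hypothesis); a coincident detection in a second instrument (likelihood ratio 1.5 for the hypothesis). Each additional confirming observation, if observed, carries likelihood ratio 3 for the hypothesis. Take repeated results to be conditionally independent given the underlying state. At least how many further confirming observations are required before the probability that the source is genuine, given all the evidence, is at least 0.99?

Prior odds = 3/497.
Combined Bayes factor of the evidence already in hand = 1.8 × 1.5 = 2.7.
Odds after that evidence = (3/497) × 2.7 = 81/4970.
Target odds = 0.99/0.01 = 99.
Need 3ⁿ ≥ 99 ÷ (81/4970) = 54670/9.
3⁷ = 2187 falls short of 54670/9 but 3⁸ = 6561 reaches it, so n = 8.

8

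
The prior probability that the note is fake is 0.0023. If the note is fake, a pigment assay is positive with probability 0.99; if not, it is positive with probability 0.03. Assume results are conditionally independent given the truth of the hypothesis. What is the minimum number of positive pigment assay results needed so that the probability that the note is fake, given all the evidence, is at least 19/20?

3

Prior odds = 0.0023/0.9977 = 23/9977.
Likelihood ratio of a positive = 0.99/0.03 = 33.
Target odds: 0.95 ÷ 0.05 = 19.
Require 33ⁿ ≥ 19 ÷ (23/9977) = 189563/23.
33² = 1089 falls short of 189563/23 but 33³ = 35937 reaches it, so n = 3.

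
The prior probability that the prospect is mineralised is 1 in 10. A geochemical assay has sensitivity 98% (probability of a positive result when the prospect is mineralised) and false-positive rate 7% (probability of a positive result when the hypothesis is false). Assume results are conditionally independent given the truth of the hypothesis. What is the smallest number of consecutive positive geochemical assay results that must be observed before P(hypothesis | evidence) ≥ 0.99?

Prior odds = 0.1/0.9 = 1/9.
Likelihood ratio of a positive result = 0.98/0.07 = 14.
Target odds: 0.99 ÷ 0.01 = 99.
Need (1/9) × 14ⁿ ≥ 99, i.e. 14ⁿ ≥ 891.
14² = 196 falls short of 891 but 14³ = 2744 reaches it, so n = 3.

3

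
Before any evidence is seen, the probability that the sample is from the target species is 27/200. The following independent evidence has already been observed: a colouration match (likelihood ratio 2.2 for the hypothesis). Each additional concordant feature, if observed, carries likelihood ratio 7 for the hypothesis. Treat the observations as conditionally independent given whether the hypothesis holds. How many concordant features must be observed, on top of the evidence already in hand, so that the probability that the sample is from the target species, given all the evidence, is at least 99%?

3

Prior odds = 0.135/0.865 = 27/173.
Bayes factor of the evidence already in hand = 2.2.
Odds after that evidence = (27/173) × 2.2 = 297/865.
Target odds = 0.99/0.01 = 99.
Need 7ⁿ ≥ 99 ÷ (297/865) = 865/3.
7² = 49 falls short of 865/3 but 7³ = 343 reaches it, so n = 3.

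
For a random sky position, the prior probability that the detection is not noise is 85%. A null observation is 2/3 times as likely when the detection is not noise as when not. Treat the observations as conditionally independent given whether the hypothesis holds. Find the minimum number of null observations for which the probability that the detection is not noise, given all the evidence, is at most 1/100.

Prior odds: 0.85 ÷ 0.15 = 17/3.
Likelihood ratio per null observation = 2/3.
Target posterior odds = 0.01/0.99 = 1/99.
Need (17/3) × (2/3)ⁿ ≤ 1/99, i.e. (2/3)ⁿ ≤ 1/561.
(2/3)¹⁵ = 32768/14348907 is still above 1/561 but (2/3)¹⁶ = 65536/43046721 is at or below it, so n = 16.

16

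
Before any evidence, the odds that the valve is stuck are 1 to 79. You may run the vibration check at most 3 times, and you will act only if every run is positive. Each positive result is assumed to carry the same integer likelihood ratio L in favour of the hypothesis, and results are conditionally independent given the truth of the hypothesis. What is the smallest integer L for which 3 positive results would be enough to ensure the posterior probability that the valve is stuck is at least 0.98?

Prior odds = 1/79.
Target odds = 0.98/0.02 = 49.
Need L³ ≥ 49 ÷ (1/79) = 3871.
15³ = 3375 < 3871 ≤ 4096 = 16³, so L = 16.

16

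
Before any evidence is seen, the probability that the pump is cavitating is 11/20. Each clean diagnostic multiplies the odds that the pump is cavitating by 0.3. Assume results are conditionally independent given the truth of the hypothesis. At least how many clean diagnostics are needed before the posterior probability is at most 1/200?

Prior odds: 0.55 ÷ 0.45 = 11/9.
Likelihood ratio per clean diagnostic = 0.3.
Target posterior odds = 0.005/0.995 = 1/199.
Require 0.3ⁿ ≤ 1/199 ÷ (11/9) = 9/2189.
0.3⁴ = 0.0081 is still above 9/2189 but 0.3⁵ = 243/100000 is at or below it, so n = 5.

5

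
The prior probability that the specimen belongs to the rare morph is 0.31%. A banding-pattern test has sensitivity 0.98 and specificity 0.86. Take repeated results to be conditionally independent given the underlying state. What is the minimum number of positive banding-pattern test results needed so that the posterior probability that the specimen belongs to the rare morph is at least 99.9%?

7

Prior odds = 0.0031/0.9969 = 31/9969.
False-positive rate = 1 − 0.86 = 0.14; likelihood ratio of a positive = 0.98/0.14 = 7.
Target posterior odds = 0.999/0.001 = 999.
Need (31/9969) × 7ⁿ ≥ 999, i.e. 7ⁿ ≥ 9959031/31.
7⁶ = 117649 falls short of 9959031/31 but 7⁷ = 823543 reaches it, so n = 7.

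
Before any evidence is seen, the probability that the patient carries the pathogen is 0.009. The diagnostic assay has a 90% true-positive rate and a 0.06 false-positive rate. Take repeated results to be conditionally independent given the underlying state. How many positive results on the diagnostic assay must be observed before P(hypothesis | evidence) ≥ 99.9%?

Prior odds = 0.009/0.991 = 9/991.
Likelihood ratio of a positive result = 0.9/0.06 = 15.
Target posterior odds = 0.999/0.001 = 999.
Need (9/991) × 15ⁿ ≥ 999, i.e. 15ⁿ ≥ 110001.
15⁴ = 50625 falls short of 110001 but 15⁵ = 759375 reaches it, so n = 5.

5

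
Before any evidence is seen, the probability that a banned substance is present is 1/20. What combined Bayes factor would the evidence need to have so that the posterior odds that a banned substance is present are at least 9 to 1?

Prior odds = 0.05/0.95 = 1/19.
Target odds = 9.
Required Bayes factor = 9 ÷ (1/19) = 171.

171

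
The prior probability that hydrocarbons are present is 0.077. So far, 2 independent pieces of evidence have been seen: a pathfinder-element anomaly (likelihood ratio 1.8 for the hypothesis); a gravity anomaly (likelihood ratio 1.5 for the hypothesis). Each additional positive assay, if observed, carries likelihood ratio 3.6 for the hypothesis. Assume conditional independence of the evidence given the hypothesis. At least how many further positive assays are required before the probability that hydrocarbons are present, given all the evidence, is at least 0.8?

3

Prior odds = 0.077/0.923 = 77/923.
Combined Bayes factor of the evidence already in hand = 1.8 × 1.5 = 2.7.
Odds after that evidence = (77/923) × 2.7 = 2079/9230.
Target odds = 0.8/0.2 = 4.
Need 3.6ⁿ ≥ 4 ÷ (2079/9230) = 36920/2079.
3.6² = 12.96 falls short of 36920/2079 but 3.6³ = 46.656 reaches it, so n = 3.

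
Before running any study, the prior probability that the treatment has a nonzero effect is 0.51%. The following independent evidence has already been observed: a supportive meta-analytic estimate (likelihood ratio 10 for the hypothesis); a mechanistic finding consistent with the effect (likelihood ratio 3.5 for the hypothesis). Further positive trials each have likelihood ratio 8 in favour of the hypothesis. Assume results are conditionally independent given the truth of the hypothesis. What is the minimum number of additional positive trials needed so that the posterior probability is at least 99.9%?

5

Prior odds = 0.0051/0.9949 = 51/9949.
Combined Bayes factor of the evidence already in hand = 10 × 3.5 = 35.
Odds after that evidence = (51/9949) × 35 = 1785/9949.
Target odds = 0.999/0.001 = 999.
Need 8ⁿ ≥ 999 ÷ (1785/9949) = 3313017/595.
8⁴ = 4096 falls short of 3313017/595 but 8⁵ = 32768 reaches it, so n = 5.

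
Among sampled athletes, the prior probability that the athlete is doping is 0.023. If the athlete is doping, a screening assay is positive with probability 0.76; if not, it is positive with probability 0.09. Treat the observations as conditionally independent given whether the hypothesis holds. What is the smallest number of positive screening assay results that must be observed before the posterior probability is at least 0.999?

5

Prior odds = 0.023/0.977 = 23/977.
Likelihood ratio of a positive = 0.76/0.09 = 76/9.
Target odds: 0.999 ÷ 0.001 = 999.
Require (76/9)ⁿ ≥ 999 ÷ (23/977) = 976023/23.
(76/9)⁴ = 33362176/6561 falls short of 976023/23 but (76/9)⁵ ≈42939.3 reaches it, so n = 5.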